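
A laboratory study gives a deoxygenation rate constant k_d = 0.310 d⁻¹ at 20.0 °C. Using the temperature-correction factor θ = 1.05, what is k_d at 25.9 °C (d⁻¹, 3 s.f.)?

k_d(T₂) = k_d(T₁) · θ^(T₂−T₁) = 0.310 × 1.05^(25.9−20.0)
= 0.310 × 1.05^5.90 = 0.310 × 1.334 = 0.4134 d⁻¹.

k_d ≈ 0.413 d⁻¹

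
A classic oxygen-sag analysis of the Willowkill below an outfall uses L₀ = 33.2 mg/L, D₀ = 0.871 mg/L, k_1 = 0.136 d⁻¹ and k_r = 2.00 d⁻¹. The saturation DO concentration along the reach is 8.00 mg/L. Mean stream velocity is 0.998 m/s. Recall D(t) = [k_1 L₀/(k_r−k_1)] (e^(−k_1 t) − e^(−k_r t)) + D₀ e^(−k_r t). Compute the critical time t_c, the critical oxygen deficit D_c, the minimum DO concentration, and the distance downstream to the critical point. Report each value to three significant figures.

t_c ≈ 1.20 d; D_c ≈ 1.92 mg/L; min DO ≈ 6.08 mg/L; x_c ≈ 104 km

With k_r/k_1 = 14.71 and 1 − D₀(k_r−k_1)/(k_1 L₀) = 0.6404,
t_c = ln(14.71 × 0.6404) / (2.00 − 0.136) = ln(9.418) / 1.864 = 2.243/1.864 = 1.203 d.
D_c = (k_1/k_r) L₀ e^(−k_1 t_c) = (0.136/2.00) × 33.2 × e^(−0.136×1.203) = 0.06800 × 33.2 × 0.8491 = 1.917 mg/L.
Minimum DO = C_s − D_c = 8.00 − 1.917 = 6.083 mg/L.
x_c = v t_c = 0.998 m/s × 1.203 d × 86400 s/d = 103700 m ≈ 104 km.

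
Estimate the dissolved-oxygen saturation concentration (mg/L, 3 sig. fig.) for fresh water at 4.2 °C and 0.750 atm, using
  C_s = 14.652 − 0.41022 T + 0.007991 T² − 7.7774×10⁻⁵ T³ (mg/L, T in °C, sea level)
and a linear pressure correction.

At sea level: C_s = 14.652 − 0.41022×4.2 + 0.007991×4.2² − 7.7774×10⁻⁵×4.2³ = 13.06 mg/L.
Pressure correction: C_s' = 13.06 × 0.750 = 9.798 mg/L.

C_s ≈ 9.80 mg/L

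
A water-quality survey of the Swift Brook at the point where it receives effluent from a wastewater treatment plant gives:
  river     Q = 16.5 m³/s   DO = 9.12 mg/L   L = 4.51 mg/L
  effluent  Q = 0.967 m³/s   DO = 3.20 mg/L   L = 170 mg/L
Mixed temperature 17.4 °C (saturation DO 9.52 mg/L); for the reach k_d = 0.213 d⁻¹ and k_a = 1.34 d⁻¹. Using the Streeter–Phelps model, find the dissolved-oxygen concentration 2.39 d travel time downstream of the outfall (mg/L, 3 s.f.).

Mixed DO = (16.5×9.12 + 0.967×3.20)/(16.5+0.967) = 153.6/17.47 = 8.792 mg/L.
Mixed L₀ = (16.5×4.51 + 0.967×170)/(17.47) = 238.8/17.47 = 13.67 mg/L.
Initial deficit D₀ = C_s − DO₀ = 9.52 − 8.792 = 0.7277 mg/L.
D(2.39) = [0.213×13.67/(1.34−0.213)](e^(−0.213×2.39) − e^(−1.34×2.39)) + 0.7277 e^(−1.34×2.39)
= 2.584 × (0.6011 − 0.04066) + 0.7277 × 0.04066 = 1.478 mg/L.
DO = 9.52 − 1.478 = 8.042 mg/L.

DO ≈ 8.04 mg/L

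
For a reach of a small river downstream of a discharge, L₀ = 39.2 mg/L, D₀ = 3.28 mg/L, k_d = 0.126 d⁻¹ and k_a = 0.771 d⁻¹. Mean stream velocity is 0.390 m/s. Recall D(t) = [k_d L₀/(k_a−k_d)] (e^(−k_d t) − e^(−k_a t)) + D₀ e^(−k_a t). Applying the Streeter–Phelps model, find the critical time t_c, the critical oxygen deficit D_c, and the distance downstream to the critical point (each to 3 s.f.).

t_c = [1/(k_a−k_d)] ln[(k_a/k_d)(1 − D₀(k_a−k_d)/(k_d L₀))]
= [1/(0.771−0.126)] ln[(0.771/0.126)(1 − 3.28×0.6450/(0.126×39.2))]
= (1/0.6450) ln[6.119 × 0.5717] = 1.550 × ln(3.498) = 1.550 × 1.252 = 1.941 d.
L(t_c) = L₀ e^(−k_d t_c) = 39.2 × 0.7830 = 30.69 mg/L, and at the critical point k_a D_c = k_d L, so D_c = (0.126/0.771) × 30.69 = 5.016 mg/L.
x_c = v t_c = 0.390 m/s × 1.941 d × 86400 s/d = 65420 m ≈ 65.4 km.

t_c ≈ 1.94 d; D_c ≈ 5.02 mg/L; x_c ≈ 65.4 km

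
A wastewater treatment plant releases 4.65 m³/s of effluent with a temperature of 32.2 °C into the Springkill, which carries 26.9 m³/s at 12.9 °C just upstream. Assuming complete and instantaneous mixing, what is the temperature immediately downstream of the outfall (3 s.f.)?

15.7 °C

Flow-weighted mixing: C = (Q_r C_r + Q_w C_w)/(Q_r + Q_w)
= (26.9×12.9 + 4.65×32.2)/(26.9 + 4.65) = 496.7/31.55 = 15.74 °C.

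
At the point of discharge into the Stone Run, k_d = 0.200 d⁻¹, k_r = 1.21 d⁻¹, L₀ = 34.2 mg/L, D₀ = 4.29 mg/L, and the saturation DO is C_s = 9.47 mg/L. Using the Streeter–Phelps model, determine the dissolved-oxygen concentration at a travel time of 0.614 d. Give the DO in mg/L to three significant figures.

k_d L₀/(k_r−k_d) = 0.200×34.2/(1.21−0.200) = 6.840/1.010 = 6.772 mg/L.
e^(−k_d t) = e^(−0.200×0.6140) = 0.8844; e^(−k_r t) = e^(−1.21×0.6140) = 0.4757.
D = 6.772 × (0.8844 − 0.4757) + 4.29 × 0.4757 = 2.768 + 2.041 = 4.809 mg/L.
DO = C_s − D = 9.47 − 4.809 = 4.661 mg/L.

DO ≈ 4.66 mg/L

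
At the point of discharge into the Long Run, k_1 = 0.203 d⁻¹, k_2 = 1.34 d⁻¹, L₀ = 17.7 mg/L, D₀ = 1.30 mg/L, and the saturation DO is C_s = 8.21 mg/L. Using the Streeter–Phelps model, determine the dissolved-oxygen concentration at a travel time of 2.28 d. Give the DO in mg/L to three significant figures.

k_1 L₀/(k_2−k_1) = 0.203×17.7/(1.34−0.203) = 3.593/1.137 = 3.160 mg/L.
e^(−k_1 t) = e^(−0.203×2.280) = 0.6295; e^(−k_2 t) = e^(−1.34×2.280) = 0.04711.
D = 3.160 × (0.6295 − 0.04711) + 1.30 × 0.04711 = 1.840 + 0.06125 = 1.902 mg/L.
DO = C_s − D = 8.21 − 1.902 = 6.308 mg/L.

DO ≈ 6.31 mg/L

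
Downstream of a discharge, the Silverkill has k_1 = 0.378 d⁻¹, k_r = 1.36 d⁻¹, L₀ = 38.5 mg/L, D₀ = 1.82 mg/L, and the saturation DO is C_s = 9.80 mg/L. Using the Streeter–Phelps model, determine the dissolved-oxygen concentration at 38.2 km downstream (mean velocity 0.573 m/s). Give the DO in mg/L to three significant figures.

Travel time t = x/v = 38.2 km / (0.573 m/s) = 38200 m / 0.573 m/s = 66670 s = 0.7716 d.
k_1 L₀/(k_r−k_1) = 0.378×38.5/(1.36−0.378) = 14.55/0.9820 = 14.82 mg/L.
e^(−k_1 t) = e^(−0.378×0.7716) = 0.7470; e^(−k_r t) = e^(−1.36×0.7716) = 0.3502.
D = 14.82 × (0.7470 − 0.3502) + 1.82 × 0.3502 = 5.881 + 0.6373 = 6.519 mg/L.
DO = C_s − D = 9.80 − 6.519 = 3.281 mg/L.

DO ≈ 3.28 mg/L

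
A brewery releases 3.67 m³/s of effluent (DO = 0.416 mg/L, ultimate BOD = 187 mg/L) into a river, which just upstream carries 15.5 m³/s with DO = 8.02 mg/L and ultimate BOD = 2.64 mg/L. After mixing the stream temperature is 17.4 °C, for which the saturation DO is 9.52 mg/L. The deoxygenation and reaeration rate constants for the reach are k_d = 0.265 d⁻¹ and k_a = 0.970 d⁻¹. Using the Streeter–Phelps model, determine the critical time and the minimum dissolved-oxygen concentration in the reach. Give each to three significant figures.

t_c ≈ 1.51 d; minimum DO ≈ 2.58 mg/L

Mixed DO = (15.5×8.02 + 3.67×0.416)/(15.5+3.67) = 125.8/19.17 = 6.564 mg/L.
Mixed L₀ = (15.5×2.64 + 3.67×187)/(19.17) = 727.2/19.17 = 37.93 mg/L.
Initial deficit D₀ = C_s − DO₀ = 9.52 − 6.564 = 2.956 mg/L.
t_c = (1/0.7050) ln[(0.970/0.265)(1 − 2.956×0.7050/(0.265×37.93))] = 1.418 × ln(2.902) = 1.511 d.
D_c = (0.265/0.970) × 37.93 × e^(−0.265×1.511) = 0.2732 × 37.93 × 0.6700 = 6.944 mg/L.
Minimum DO = 9.52 − 6.944 = 2.576 mg/L.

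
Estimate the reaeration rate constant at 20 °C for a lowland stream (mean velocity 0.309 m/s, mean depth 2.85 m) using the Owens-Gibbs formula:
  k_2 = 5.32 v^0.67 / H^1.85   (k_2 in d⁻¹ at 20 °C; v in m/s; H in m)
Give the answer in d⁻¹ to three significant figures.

k_2 = 5.32 × 0.309^0.67 / 2.85^1.85 = 5.32 × 0.4553 / 6.942 = 0.3489 d⁻¹.

k_2 ≈ 0.349 d⁻¹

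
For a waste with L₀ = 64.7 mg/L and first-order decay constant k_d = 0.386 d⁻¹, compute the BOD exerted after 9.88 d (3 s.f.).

y_t = L₀(1 − e^(−k_d t)) = 64.7 × (1 − e^(−0.386×9.88))
= 64.7 × (1 − 0.02207) = 64.7 × 0.9779 = 63.27 mg/L.

y ≈ 63.3 mg/L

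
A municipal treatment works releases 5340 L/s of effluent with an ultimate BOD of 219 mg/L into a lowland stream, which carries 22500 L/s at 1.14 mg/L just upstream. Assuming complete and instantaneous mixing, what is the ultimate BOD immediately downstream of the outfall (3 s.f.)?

42.9 mg/L

Flow-weighted mixing: C = (Q_r C_r + Q_w C_w)/(Q_r + Q_w)
= (22500×1.14 + 5340×219)/(22500 + 5340) = 1.195×10^6/27840 = 42.93 mg/L.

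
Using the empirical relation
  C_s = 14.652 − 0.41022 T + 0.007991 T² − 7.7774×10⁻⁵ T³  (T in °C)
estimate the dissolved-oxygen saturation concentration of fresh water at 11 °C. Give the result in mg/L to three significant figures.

C_s = 14.652 − 0.41022×11 + 0.007991×11² − 7.7774×10⁻⁵×11³ = 11.00 mg/L.

C_s ≈ 11.0 mg/L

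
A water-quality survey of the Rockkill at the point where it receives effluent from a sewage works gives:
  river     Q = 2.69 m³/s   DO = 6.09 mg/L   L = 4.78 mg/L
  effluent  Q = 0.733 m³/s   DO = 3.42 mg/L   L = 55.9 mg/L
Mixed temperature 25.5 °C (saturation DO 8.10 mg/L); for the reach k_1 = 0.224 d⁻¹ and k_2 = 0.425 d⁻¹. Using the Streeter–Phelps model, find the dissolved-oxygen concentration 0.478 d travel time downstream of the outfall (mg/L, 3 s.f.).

Mixed DO = (2.69×6.09 + 0.733×3.42)/(2.69+0.733) = 18.89/3.423 = 5.518 mg/L.
Mixed L₀ = (2.69×4.78 + 0.733×55.9)/(3.423) = 53.83/3.423 = 15.73 mg/L.
Initial deficit D₀ = C_s − DO₀ = 8.10 − 5.518 = 2.582 mg/L.
D(0.478) = [0.224×15.73/(0.425−0.224)](e^(−0.224×0.478) − e^(−0.425×0.478)) + 2.582 e^(−0.425×0.478)
= 17.53 × (0.8985 − 0.8162) + 2.582 × 0.8162 = 3.550 mg/L.
DO = 8.10 − 3.550 = 4.550 mg/L.

DO ≈ 4.55 mg/L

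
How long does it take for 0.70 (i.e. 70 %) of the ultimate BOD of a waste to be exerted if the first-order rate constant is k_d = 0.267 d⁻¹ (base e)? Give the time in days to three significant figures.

y/L₀ = 1 − e^(−k_d t) = 0.70 ⇒ e^(−k_d t) = 0.300
t = −ln(0.300) / 0.267 = 1.204 / 0.267 = 4.509 d.

t ≈ 4.51 d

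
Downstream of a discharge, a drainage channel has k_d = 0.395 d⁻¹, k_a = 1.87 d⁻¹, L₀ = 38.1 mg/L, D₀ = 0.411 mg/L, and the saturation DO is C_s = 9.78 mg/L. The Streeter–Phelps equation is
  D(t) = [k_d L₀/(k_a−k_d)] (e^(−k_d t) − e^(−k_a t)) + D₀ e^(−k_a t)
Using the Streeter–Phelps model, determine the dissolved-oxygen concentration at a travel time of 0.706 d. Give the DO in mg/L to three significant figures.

DO ≈ 4.68 mg/L

k_d L₀/(k_a−k_d) = 0.395×38.1/(1.87−0.395) = 15.05/1.475 = 10.20 mg/L.
e^(−k_d t) = e^(−0.395×0.7060) = 0.7566; e^(−k_a t) = e^(−1.87×0.7060) = 0.2671.
D = 10.20 × (0.7566 − 0.2671) + 0.411 × 0.2671 = 4.995 + 0.1098 = 5.105 mg/L.
DO = C_s − D = 9.78 − 5.105 = 4.675 mg/L.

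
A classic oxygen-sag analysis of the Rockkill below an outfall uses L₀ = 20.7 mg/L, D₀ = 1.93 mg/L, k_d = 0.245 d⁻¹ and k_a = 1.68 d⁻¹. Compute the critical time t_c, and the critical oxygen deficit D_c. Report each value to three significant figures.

t_c ≈ 0.791 d; D_c ≈ 2.49 mg/L

With k_a/k_d = 6.857 and 1 − D₀(k_a−k_d)/(k_d L₀) = 0.4539,
t_c = ln(6.857 × 0.4539) / (1.68 − 0.245) = ln(3.112) / 1.435 = 1.135/1.435 = 0.7912 d.
D_c = (k_d/k_a) L₀ e^(−k_d t_c) = (0.245/1.68) × 20.7 × e^(−0.245×0.7912) = 0.1458 × 20.7 × 0.8238 = 2.487 mg/L.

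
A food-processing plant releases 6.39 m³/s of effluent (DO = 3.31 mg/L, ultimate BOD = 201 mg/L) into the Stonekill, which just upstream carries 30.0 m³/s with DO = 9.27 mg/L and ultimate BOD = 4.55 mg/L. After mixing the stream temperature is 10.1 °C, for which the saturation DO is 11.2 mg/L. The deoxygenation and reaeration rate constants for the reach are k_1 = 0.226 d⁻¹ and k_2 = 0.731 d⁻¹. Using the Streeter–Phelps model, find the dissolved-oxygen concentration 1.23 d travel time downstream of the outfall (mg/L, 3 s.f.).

Mixed DO = (30.0×9.27 + 6.39×3.31)/(30.0+6.39) = 299.3/36.39 = 8.223 mg/L.
Mixed L₀ = (30.0×4.55 + 6.39×201)/(36.39) = 1421/36.39 = 39.05 mg/L.
Initial deficit D₀ = C_s − DO₀ = 11.2 − 8.223 = 2.977 mg/L.
D(1.23) = [0.226×39.05/(0.731−0.226)](e^(−0.226×1.23) − e^(−0.731×1.23)) + 2.977 e^(−0.731×1.23)
= 17.47 × (0.7573 − 0.4069) + 2.977 × 0.4069 = 7.334 mg/L.
DO = 11.2 − 7.334 = 3.866 mg/L.

DO ≈ 3.87 mg/L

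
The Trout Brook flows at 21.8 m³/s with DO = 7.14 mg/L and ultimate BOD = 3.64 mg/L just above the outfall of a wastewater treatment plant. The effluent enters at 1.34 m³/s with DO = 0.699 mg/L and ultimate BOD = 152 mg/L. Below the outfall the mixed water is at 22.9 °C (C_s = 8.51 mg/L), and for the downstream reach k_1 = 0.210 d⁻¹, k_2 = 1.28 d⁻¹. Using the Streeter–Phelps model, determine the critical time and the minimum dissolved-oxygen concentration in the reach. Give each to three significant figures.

t_c ≈ 0.479 d; minimum DO ≈ 6.70 mg/L

Mixed DO = (21.8×7.14 + 1.34×0.699)/(21.8+1.34) = 156.6/23.14 = 6.767 mg/L.
Mixed L₀ = (21.8×3.64 + 1.34×152)/(23.14) = 283.0/23.14 = 12.23 mg/L.
Initial deficit D₀ = C_s − DO₀ = 8.51 − 6.767 = 1.743 mg/L.
t_c = (1/1.070) ln[(1.28/0.210)(1 − 1.743×1.070/(0.210×12.23))] = 0.9346 × ln(1.670) = 0.4790 d.
D_c = (0.210/1.28) × 12.23 × e^(−0.210×0.4790) = 0.1641 × 12.23 × 0.9043 = 1.815 mg/L.
Minimum DO = 8.51 − 1.815 = 6.695 mg/L.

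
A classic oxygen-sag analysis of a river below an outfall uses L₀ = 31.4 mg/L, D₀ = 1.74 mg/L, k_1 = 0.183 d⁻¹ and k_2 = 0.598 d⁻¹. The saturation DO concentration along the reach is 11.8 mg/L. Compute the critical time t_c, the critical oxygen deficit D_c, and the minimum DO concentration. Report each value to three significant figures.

At the critical point dD/dt = 0, so k_1 L₀ e^(−k_1 t) = k_2 D. Substituting D(t) from the Streeter–Phelps equation and solving for t gives
t_c = ln[(k_2/k_1)(1 − D₀(k_2−k_1)/(k_1 L₀))] / (k_2−k_1).
Here k_2−k_1 = 0.4150 d⁻¹ and 1 − D₀(k_2−k_1)/(k_1 L₀) = 1 − 1.74×0.4150/(0.183×31.4) = 0.8743, so
t_c = ln(3.268 × 0.8743) / 0.4150 = 1.050 / 0.4150 = 2.530 d.
L(t_c) = L₀ e^(−k_1 t_c) = 31.4 × 0.6294 = 19.76 mg/L, and at the critical point k_2 D_c = k_1 L, so D_c = (0.183/0.598) × 19.76 = 6.048 mg/L.
Minimum DO = C_s − D_c = 11.8 − 6.048 = 5.752 mg/L.

t_c ≈ 2.53 d; D_c ≈ 6.05 mg/L; min DO ≈ 5.75 mg/L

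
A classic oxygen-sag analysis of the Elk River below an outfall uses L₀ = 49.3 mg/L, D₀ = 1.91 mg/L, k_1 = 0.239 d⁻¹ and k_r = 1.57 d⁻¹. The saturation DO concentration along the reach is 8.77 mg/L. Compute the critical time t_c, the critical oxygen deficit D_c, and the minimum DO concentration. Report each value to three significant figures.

With k_r/k_1 = 6.569 and 1 − D₀(k_r−k_1)/(k_1 L₀) = 0.7842,
t_c = ln(6.569 × 0.7842) / (1.57 − 0.239) = ln(5.152) / 1.331 = 1.639/1.331 = 1.232 d.
D_c = (k_1/k_r) L₀ e^(−k_1 t_c) = (0.239/1.57) × 49.3 × e^(−0.239×1.232) = 0.1522 × 49.3 × 0.7450 = 5.591 mg/L.
Minimum DO = C_s − D_c = 8.77 − 5.591 = 3.179 mg/L.

t_c ≈ 1.23 d; D_c ≈ 5.59 mg/L; min DO ≈ 3.18 mg/L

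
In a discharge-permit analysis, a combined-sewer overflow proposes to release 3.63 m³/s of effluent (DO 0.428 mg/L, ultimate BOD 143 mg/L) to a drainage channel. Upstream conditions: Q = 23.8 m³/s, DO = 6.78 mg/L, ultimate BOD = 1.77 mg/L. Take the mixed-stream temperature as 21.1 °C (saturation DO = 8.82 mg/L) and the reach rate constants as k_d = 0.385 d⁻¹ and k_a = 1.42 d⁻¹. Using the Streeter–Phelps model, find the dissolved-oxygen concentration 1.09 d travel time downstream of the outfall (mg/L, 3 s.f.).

DO ≈ 4.82 mg/L

Mixed DO = (23.8×6.78 + 3.63×0.428)/(23.8+3.63) = 162.9/27.43 = 5.939 mg/L.
Mixed L₀ = (23.8×1.77 + 3.63×143)/(27.43) = 561.2/27.43 = 20.46 mg/L.
Initial deficit D₀ = C_s − DO₀ = 8.82 − 5.939 = 2.881 mg/L.
D(1.09) = [0.385×20.46/(1.42−0.385)](e^(−0.385×1.09) − e^(−1.42×1.09)) + 2.881 e^(−1.42×1.09)
= 7.611 × (0.6573 − 0.2127) + 2.881 × 0.2127 = 3.996 mg/L.
DO = 8.82 − 3.996 = 4.824 mg/L.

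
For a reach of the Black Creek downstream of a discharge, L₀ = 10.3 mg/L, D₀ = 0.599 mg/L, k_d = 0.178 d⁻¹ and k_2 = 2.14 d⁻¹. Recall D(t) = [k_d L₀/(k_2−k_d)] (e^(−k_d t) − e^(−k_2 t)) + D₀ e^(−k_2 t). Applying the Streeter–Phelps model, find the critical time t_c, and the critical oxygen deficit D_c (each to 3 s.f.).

t_c ≈ 0.745 d; D_c ≈ 0.750 mg/L

At the critical point dD/dt = 0, so k_d L₀ e^(−k_d t) = k_2 D. Substituting D(t) from the Streeter–Phelps equation and solving for t gives
t_c = ln[(k_2/k_d)(1 − D₀(k_2−k_d)/(k_d L₀))] / (k_2−k_d).
Here k_2−k_d = 1.962 d⁻¹ and 1 − D₀(k_2−k_d)/(k_d L₀) = 1 − 0.599×1.962/(0.178×10.3) = 0.3590, so
t_c = ln(12.02 × 0.3590) / 1.962 = 1.462 / 1.962 = 0.7453 d.
D_c = (k_d/k_2) L₀ e^(−k_d t_c) = (0.178/2.14) × 10.3 × e^(−0.178×0.7453) = 0.08318 × 10.3 × 0.8758 = 0.7503 mg/L.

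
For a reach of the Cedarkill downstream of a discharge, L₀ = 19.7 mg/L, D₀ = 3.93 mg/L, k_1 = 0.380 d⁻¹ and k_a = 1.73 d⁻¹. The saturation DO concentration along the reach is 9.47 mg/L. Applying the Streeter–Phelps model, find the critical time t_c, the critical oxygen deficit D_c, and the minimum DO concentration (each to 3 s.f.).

t_c = [1/(k_a−k_1)] ln[(k_a/k_1)(1 − D₀(k_a−k_1)/(k_1 L₀))]
= [1/(1.73−0.380)] ln[(1.73/0.380)(1 − 3.93×1.350/(0.380×19.7))]
= (1/1.350) ln[4.553 × 0.2913] = 0.7407 × ln(1.326) = 0.7407 × 0.2822 = 0.2091 d.
D_c = (k_1/k_a) L₀ e^(−k_1 t_c) = (0.380/1.73) × 19.7 × e^(−0.380×0.2091) = 0.2197 × 19.7 × 0.9236 = 3.997 mg/L.
Minimum DO = C_s − D_c = 9.47 − 3.997 = 5.473 mg/L.

t_c ≈ 0.209 d; D_c ≈ 4.00 mg/L; min DO ≈ 5.47 mg/L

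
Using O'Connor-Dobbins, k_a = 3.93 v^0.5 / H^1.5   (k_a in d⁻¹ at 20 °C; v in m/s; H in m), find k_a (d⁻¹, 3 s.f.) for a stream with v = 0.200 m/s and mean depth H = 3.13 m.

k_a ≈ 0.317 d⁻¹

k_a = 3.93 × 0.200^0.5 / 3.13^1.5 = 3.93 × 0.4472 / 5.538 = 0.3174 d⁻¹.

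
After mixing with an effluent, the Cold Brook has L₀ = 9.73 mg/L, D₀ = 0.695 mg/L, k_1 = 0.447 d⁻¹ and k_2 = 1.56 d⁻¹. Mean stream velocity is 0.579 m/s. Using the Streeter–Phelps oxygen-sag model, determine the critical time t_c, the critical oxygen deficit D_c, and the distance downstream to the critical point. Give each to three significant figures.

t_c ≈ 0.947 d; D_c ≈ 1.83 mg/L; x_c ≈ 47.4 km

t_c = [1/(k_2−k_1)] ln[(k_2/k_1)(1 − D₀(k_2−k_1)/(k_1 L₀))]
= [1/(1.56−0.447)] ln[(1.56/0.447)(1 − 0.695×1.113/(0.447×9.73))]
= (1/1.113) ln[3.490 × 0.8221] = 0.8985 × ln(2.869) = 0.8985 × 1.054 = 0.9470 d.
D_c = (k_1/k_2) L₀ e^(−k_1 t_c) = (0.447/1.56) × 9.73 × e^(−0.447×0.9470) = 0.2865 × 9.73 × 0.6549 = 1.826 mg/L.
x_c = v t_c = 0.579 m/s × 0.9470 d × 86400 s/d = 47380 m ≈ 47.4 km.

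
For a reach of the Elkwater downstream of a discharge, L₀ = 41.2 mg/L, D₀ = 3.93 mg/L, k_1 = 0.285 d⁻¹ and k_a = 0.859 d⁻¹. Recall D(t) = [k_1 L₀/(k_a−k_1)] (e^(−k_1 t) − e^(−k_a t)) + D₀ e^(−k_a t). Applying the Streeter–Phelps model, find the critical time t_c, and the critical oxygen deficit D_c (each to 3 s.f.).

At the critical point dD/dt = 0, so k_1 L₀ e^(−k_1 t) = k_a D. Substituting D(t) from the Streeter–Phelps equation and solving for t gives
t_c = ln[(k_a/k_1)(1 − D₀(k_a−k_1)/(k_1 L₀))] / (k_a−k_1).
Here k_a−k_1 = 0.5740 d⁻¹ and 1 − D₀(k_a−k_1)/(k_1 L₀) = 1 − 3.93×0.5740/(0.285×41.2) = 0.8079, so
t_c = ln(3.014 × 0.8079) / 0.5740 = 0.8899 / 0.5740 = 1.550 d.
L(t_c) = L₀ e^(−k_1 t_c) = 41.2 × 0.6428 = 26.48 mg/L, and at the critical point k_a D_c = k_1 L, so D_c = (0.285/0.859) × 26.48 = 8.787 mg/L.

t_c ≈ 1.55 d; D_c ≈ 8.79 mg/L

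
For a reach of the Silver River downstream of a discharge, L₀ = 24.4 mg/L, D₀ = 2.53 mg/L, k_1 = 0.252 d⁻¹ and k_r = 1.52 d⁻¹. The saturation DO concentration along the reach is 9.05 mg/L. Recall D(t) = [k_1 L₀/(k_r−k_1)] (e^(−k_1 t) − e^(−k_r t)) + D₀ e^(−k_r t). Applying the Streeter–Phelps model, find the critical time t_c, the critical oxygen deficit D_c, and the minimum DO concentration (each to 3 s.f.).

With k_r/k_1 = 6.032 and 1 − D₀(k_r−k_1)/(k_1 L₀) = 0.4783,
t_c = ln(6.032 × 0.4783) / (1.52 − 0.252) = ln(2.885) / 1.268 = 1.059/1.268 = 0.8355 d.
D_c = (k_1/k_r) L₀ e^(−k_1 t_c) = (0.252/1.52) × 24.4 × e^(−0.252×0.8355) = 0.1658 × 24.4 × 0.8101 = 3.277 mg/L.
Minimum DO = C_s − D_c = 9.05 − 3.277 = 5.773 mg/L.

t_c ≈ 0.836 d; D_c ≈ 3.28 mg/L; min DO ≈ 5.77 mg/L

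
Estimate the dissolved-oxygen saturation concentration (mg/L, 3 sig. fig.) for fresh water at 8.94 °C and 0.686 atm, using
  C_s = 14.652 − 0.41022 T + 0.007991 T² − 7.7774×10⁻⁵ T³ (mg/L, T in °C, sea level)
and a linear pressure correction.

C_s ≈ 7.94 mg/L

At sea level: C_s = 14.652 − 0.41022×8.94 + 0.007991×8.94² − 7.7774×10⁻⁵×8.94³ = 11.57 mg/L.
Pressure correction: C_s' = 11.57 × 0.686 = 7.935 mg/L.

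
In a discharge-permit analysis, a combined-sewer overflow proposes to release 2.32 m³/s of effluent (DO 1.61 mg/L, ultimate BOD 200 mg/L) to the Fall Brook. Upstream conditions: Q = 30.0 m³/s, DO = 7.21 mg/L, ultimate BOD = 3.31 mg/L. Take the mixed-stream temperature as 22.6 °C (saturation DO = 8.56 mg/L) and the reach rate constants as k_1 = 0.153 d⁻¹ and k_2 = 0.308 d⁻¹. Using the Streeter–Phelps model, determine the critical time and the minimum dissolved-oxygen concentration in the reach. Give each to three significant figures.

Mixed DO = (30.0×7.21 + 2.32×1.61)/(30.0+2.32) = 220.0/32.32 = 6.808 mg/L.
Mixed L₀ = (30.0×3.31 + 2.32×200)/(32.32) = 563.3/32.32 = 17.43 mg/L.
Initial deficit D₀ = C_s − DO₀ = 8.56 − 6.808 = 1.752 mg/L.
t_c = (1/0.1550) ln[(0.308/0.153)(1 − 1.752×0.1550/(0.153×17.43))] = 6.452 × ln(1.808) = 3.821 d.
D_c = (0.153/0.308) × 17.43 × e^(−0.153×3.821) = 0.4968 × 17.43 × 0.5573 = 4.825 mg/L.
Minimum DO = 8.56 − 4.825 = 3.735 mg/L.

t_c ≈ 3.82 d; minimum DO ≈ 3.73 mg/L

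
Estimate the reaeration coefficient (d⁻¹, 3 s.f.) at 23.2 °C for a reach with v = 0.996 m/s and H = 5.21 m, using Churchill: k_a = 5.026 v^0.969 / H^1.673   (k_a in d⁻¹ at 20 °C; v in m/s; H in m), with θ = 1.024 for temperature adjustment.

k_a(20) = 5.026 × 0.996^0.969 / 5.21^1.673 = 5.026 × 0.9961 / 15.82 = 0.3164 d⁻¹.
k_a(23.2) = 0.3164 × 1.024^(23.2−20) = 0.3164 × 1.079 = 0.3414 d⁻¹.

k_a ≈ 0.341 d⁻¹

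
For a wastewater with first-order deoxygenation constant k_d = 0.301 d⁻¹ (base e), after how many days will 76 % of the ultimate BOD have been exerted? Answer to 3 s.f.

y/L₀ = 1 − e^(−k_d t) = 0.76 ⇒ e^(−k_d t) = 0.240
t = −ln(0.240) / 0.301 = 1.427 / 0.301 = 4.741 d.

t ≈ 4.74 d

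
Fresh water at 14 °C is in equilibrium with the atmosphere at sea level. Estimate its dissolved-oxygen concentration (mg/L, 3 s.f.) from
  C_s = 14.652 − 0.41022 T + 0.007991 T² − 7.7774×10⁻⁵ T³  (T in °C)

C_s = 14.652 − 0.41022×14 + 0.007991×14² − 7.7774×10⁻⁵×14³ = 10.26 mg/L.

C_s ≈ 10.3 mg/L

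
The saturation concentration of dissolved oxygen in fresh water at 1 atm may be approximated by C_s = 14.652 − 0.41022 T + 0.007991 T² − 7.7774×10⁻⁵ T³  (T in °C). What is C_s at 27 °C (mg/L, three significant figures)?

C_s = 14.652 − 0.41022×27 + 0.007991×27² − 7.7774×10⁻⁵×27³ = 7.871 mg/L.

C_s ≈ 7.87 mg/L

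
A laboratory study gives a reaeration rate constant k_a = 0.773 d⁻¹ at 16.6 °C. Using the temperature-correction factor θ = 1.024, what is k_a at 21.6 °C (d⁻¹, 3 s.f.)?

k_a(T₂) = k_a(T₁) · θ^(T₂−T₁) = 0.773 × 1.024^(21.6−16.6)
= 0.773 × 1.024^5.00 = 0.773 × 1.126 = 0.8703 d⁻¹.

k_a ≈ 0.870 d⁻¹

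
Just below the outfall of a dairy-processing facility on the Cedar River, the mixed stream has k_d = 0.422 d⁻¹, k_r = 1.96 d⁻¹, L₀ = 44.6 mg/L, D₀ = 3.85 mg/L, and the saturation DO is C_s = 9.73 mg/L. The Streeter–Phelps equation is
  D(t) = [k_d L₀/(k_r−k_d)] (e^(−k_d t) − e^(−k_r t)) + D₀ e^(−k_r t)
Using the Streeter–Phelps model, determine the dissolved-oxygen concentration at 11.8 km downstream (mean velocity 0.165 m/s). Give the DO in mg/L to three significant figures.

DO ≈ 2.76 mg/L

Travel time t = x/v = 11.8 km / (0.165 m/s) = 11800 m / 0.165 m/s = 71520 s = 0.8277 d.
k_d L₀/(k_r−k_d) = 0.422×44.6/(1.96−0.422) = 18.82/1.538 = 12.24 mg/L.
e^(−k_d t) = e^(−0.422×0.8277) = 0.7052; e^(−k_r t) = e^(−1.96×0.8277) = 0.1974.
D = 12.24 × (0.7052 − 0.1974) + 3.85 × 0.1974 = 6.214 + 0.7601 = 6.974 mg/L.
DO = C_s − D = 9.73 − 6.974 = 2.756 mg/L.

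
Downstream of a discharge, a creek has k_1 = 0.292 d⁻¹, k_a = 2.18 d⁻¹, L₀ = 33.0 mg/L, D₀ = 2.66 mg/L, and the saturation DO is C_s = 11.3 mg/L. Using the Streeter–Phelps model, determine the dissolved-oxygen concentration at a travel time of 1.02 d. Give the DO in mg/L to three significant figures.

k_1 L₀/(k_a−k_1) = 0.292×33.0/(2.18−0.292) = 9.636/1.888 = 5.104 mg/L.
e^(−k_1 t) = e^(−0.292×1.020) = 0.7424; e^(−k_a t) = e^(−2.18×1.020) = 0.1082.
D = 5.104 × (0.7424 − 0.1082) + 2.66 × 0.1082 = 3.237 + 0.2879 = 3.525 mg/L.
DO = C_s − D = 11.3 − 3.525 = 7.775 mg/L.

DO ≈ 7.78 mg/L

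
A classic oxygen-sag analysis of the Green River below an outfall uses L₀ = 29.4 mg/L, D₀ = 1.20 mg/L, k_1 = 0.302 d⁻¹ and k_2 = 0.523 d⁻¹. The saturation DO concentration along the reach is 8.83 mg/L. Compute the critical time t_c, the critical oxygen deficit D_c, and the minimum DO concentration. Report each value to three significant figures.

With k_2/k_1 = 1.732 and 1 − D₀(k_2−k_1)/(k_1 L₀) = 0.9701,
t_c = ln(1.732 × 0.9701) / (0.523 − 0.302) = ln(1.680) / 0.2210 = 0.5188/0.2210 = 2.348 d.
L(t_c) = L₀ e^(−k_1 t_c) = 29.4 × 0.4921 = 14.47 mg/L, and at the critical point k_2 D_c = k_1 L, so D_c = (0.302/0.523) × 14.47 = 8.355 mg/L.
Minimum DO = C_s − D_c = 8.83 − 8.355 = 0.4751 mg/L.

t_c ≈ 2.35 d; D_c ≈ 8.35 mg/L; min DO ≈ 0.475 mg/L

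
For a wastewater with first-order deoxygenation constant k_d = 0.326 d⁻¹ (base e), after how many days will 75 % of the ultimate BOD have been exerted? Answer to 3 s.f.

y/L₀ = 1 − e^(−k_d t) = 0.75 ⇒ e^(−k_d t) = 0.250
t = −ln(0.250) / 0.326 = 1.386 / 0.326 = 4.252 d.

t ≈ 4.25 d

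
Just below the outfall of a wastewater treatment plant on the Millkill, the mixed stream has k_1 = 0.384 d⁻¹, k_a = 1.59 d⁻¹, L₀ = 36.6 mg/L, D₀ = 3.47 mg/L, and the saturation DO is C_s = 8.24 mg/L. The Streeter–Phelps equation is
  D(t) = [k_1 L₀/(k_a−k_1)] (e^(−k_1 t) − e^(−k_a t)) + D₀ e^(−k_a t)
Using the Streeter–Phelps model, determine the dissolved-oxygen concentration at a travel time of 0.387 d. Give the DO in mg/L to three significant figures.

DO ≈ 2.62 mg/L

k_1 L₀/(k_a−k_1) = 0.384×36.6/(1.59−0.384) = 14.05/1.206 = 11.65 mg/L.
e^(−k_1 t) = e^(−0.384×0.3870) = 0.8619; e^(−k_a t) = e^(−1.59×0.3870) = 0.5405.
D = 11.65 × (0.8619 − 0.5405) + 3.47 × 0.5405 = 3.746 + 1.875 = 5.621 mg/L.
DO = C_s − D = 8.24 − 5.621 = 2.619 mg/L.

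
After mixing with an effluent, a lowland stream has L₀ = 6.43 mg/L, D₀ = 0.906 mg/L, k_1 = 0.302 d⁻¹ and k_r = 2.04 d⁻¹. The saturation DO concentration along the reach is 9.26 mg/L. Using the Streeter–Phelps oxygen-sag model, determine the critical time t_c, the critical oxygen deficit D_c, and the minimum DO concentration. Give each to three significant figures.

t_c ≈ 0.141 d; D_c ≈ 0.912 mg/L; min DO ≈ 8.35 mg/L

With k_r/k_1 = 6.755 and 1 − D₀(k_r−k_1)/(k_1 L₀) = 0.1891,
t_c = ln(6.755 × 0.1891) / (2.04 − 0.302) = ln(1.277) / 1.738 = 0.2449/1.738 = 0.1409 d.
D_c = (k_1/k_r) L₀ e^(−k_1 t_c) = (0.302/2.04) × 6.43 × e^(−0.302×0.1409) = 0.1480 × 6.43 × 0.9583 = 0.9122 mg/L.
Minimum DO = C_s − D_c = 9.26 − 0.9122 = 8.348 mg/L.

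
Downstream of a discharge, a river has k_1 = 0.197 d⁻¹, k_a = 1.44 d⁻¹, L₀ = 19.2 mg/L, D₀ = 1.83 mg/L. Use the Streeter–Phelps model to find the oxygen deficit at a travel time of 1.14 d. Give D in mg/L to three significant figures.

D ≈ 2.20 mg/L

k_1 L₀/(k_a−k_1) = 0.197×19.2/(1.44−0.197) = 3.782/1.243 = 3.043 mg/L.
e^(−k_1 t) = e^(−0.197×1.140) = 0.7989; e^(−k_a t) = e^(−1.44×1.140) = 0.1937.
D = 3.043 × (0.7989 − 0.1937) + 1.83 × 0.1937 = 1.842 + 0.3544 = 2.196 mg/L.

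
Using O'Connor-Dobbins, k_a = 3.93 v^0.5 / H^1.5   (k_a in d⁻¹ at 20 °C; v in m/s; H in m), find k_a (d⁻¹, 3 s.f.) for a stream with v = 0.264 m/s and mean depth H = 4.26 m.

k_a = 3.93 × 0.264^0.5 / 4.26^1.5 = 3.93 × 0.5138 / 8.793 = 0.2297 d⁻¹.

k_a ≈ 0.230 d⁻¹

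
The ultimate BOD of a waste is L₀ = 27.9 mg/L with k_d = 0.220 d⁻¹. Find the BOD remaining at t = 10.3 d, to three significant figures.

L_t = L₀ e^(−k_d t) = 27.9 × e^(−0.220×10.3) = 27.9 × 0.1037 = 2.894 mg/L.

L ≈ 2.89 mg/L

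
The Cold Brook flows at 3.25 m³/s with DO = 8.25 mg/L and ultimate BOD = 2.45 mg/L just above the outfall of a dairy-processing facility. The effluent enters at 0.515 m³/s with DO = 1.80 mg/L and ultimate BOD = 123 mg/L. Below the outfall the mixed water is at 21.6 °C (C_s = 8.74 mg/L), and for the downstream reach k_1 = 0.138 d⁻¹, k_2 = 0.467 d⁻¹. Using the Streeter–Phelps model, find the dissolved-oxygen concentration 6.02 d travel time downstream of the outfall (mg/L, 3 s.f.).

DO ≈ 5.67 mg/L

Mixed DO = (3.25×8.25 + 0.515×1.80)/(3.25+0.515) = 27.74/3.765 = 7.368 mg/L.
Mixed L₀ = (3.25×2.45 + 0.515×123)/(3.765) = 71.31/3.765 = 18.94 mg/L.
Initial deficit D₀ = C_s − DO₀ = 8.74 − 7.368 = 1.372 mg/L.
D(6.02) = [0.138×18.94/(0.467−0.138)](e^(−0.138×6.02) − e^(−0.467×6.02)) + 1.372 e^(−0.467×6.02)
= 7.944 × (0.4357 − 0.06012) + 1.372 × 0.06012 = 3.066 mg/L.
DO = 8.74 − 3.066 = 5.674 mg/L.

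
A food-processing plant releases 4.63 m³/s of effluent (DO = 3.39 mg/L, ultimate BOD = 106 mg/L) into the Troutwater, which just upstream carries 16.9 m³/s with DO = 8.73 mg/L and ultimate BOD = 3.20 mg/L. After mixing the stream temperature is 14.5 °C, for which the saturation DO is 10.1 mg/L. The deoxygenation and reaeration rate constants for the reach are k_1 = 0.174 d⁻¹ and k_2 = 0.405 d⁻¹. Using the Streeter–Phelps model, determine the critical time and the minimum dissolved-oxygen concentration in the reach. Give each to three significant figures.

t_c ≈ 3.04 d; minimum DO ≈ 3.70 mg/L

Mixed DO = (16.9×8.73 + 4.63×3.39)/(16.9+4.63) = 163.2/21.53 = 7.582 mg/L.
Mixed L₀ = (16.9×3.20 + 4.63×106)/(21.53) = 544.9/21.53 = 25.31 mg/L.
Initial deficit D₀ = C_s − DO₀ = 10.1 − 7.582 = 2.518 mg/L.
t_c = (1/0.2310) ln[(0.405/0.174)(1 − 2.518×0.2310/(0.174×25.31))] = 4.329 × ln(2.020) = 3.044 d.
D_c = (0.174/0.405) × 25.31 × e^(−0.174×3.044) = 0.4296 × 25.31 × 0.5888 = 6.402 mg/L.
Minimum DO = 10.1 − 6.402 = 3.698 mg/L.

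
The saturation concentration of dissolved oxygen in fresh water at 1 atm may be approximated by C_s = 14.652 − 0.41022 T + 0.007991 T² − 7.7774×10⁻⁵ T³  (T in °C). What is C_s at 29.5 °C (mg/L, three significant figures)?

C_s ≈ 7.51 mg/L

C_s = 14.652 − 0.41022×29.5 + 0.007991×29.5² − 7.7774×10⁻⁵×29.5³ = 7.508 mg/L.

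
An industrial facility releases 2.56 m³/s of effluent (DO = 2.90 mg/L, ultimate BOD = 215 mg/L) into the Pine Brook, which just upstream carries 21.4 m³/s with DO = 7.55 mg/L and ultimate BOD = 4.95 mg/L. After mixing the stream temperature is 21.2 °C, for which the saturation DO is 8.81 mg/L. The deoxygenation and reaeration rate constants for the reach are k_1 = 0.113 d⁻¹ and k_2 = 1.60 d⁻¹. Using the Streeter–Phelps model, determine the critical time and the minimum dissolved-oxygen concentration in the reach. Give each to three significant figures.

Mixed DO = (21.4×7.55 + 2.56×2.90)/(21.4+2.56) = 169.0/23.96 = 7.053 mg/L.
Mixed L₀ = (21.4×4.95 + 2.56×215)/(23.96) = 656.3/23.96 = 27.39 mg/L.
Initial deficit D₀ = C_s − DO₀ = 8.81 − 7.053 = 1.757 mg/L.
t_c = (1/1.487) ln[(1.60/0.113)(1 − 1.757×1.487/(0.113×27.39))] = 0.6725 × ln(2.209) = 0.5331 d.
D_c = (0.113/1.60) × 27.39 × e^(−0.113×0.5331) = 0.07062 × 27.39 × 0.9415 = 1.822 mg/L.
Minimum DO = 8.81 − 1.822 = 6.988 mg/L.

t_c ≈ 0.533 d; minimum DO ≈ 6.99 mg/L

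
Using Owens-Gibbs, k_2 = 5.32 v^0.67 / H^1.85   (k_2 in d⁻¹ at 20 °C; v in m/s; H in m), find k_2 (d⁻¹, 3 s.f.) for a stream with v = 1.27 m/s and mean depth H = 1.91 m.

k_2 = 5.32 × 1.27^0.67 / 1.91^1.85 = 5.32 × 1.174 / 3.311 = 1.886 d⁻¹.

k_2 ≈ 1.89 d⁻¹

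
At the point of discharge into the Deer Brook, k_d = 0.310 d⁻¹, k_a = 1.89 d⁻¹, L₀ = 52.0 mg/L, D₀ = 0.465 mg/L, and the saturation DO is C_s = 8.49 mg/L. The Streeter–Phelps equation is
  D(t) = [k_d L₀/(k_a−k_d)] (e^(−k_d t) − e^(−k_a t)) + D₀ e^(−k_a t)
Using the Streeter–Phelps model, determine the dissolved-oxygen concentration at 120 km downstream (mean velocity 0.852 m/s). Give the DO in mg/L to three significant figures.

DO ≈ 2.78 mg/L

Travel time t = x/v = 120 km / (0.852 m/s) = 120000 m / 0.852 m/s = 140800 s = 1.630 d.
k_d L₀/(k_a−k_d) = 0.310×52.0/(1.89−0.310) = 16.12/1.580 = 10.20 mg/L.
e^(−k_d t) = e^(−0.310×1.630) = 0.6033; e^(−k_a t) = e^(−1.89×1.630) = 0.04591.
D = 10.20 × (0.6033 − 0.04591) + 0.465 × 0.04591 = 5.687 + 0.02135 = 5.708 mg/L.
DO = C_s − D = 8.49 − 5.708 = 2.782 mg/L.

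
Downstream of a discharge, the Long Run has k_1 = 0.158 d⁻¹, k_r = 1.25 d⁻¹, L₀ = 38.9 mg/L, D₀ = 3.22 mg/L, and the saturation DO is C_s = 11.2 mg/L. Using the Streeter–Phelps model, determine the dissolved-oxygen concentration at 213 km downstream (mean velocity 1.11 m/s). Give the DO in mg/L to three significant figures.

DO ≈ 7.39 mg/L

Travel time t = x/v = 213 km / (1.11 m/s) = 213000 m / 1.11 m/s = 191900 s = 2.221 d.
k_1 L₀/(k_r−k_1) = 0.158×38.9/(1.25−0.158) = 6.146/1.092 = 5.628 mg/L.
e^(−k_1 t) = e^(−0.158×2.221) = 0.7040; e^(−k_r t) = e^(−1.25×2.221) = 0.06227.
D = 5.628 × (0.7040 − 0.06227) + 3.22 × 0.06227 = 3.612 + 0.2005 = 3.813 mg/L.
DO = C_s − D = 11.2 − 3.813 = 7.387 mg/L.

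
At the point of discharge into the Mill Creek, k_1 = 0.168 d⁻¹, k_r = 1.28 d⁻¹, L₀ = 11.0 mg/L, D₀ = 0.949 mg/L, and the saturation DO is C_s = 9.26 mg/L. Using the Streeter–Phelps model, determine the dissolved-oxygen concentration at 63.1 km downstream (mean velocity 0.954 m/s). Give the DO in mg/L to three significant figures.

Travel time t = x/v = 63.1 km / (0.954 m/s) = 63100 m / 0.954 m/s = 66140 s = 0.7655 d.
k_1 L₀/(k_r−k_1) = 0.168×11.0/(1.28−0.168) = 1.848/1.112 = 1.662 mg/L.
e^(−k_1 t) = e^(−0.168×0.7655) = 0.8793; e^(−k_r t) = e^(−1.28×0.7655) = 0.3754.
D = 1.662 × (0.8793 − 0.3754) + 0.949 × 0.3754 = 0.8375 + 0.3562 = 1.194 mg/L.
DO = C_s − D = 9.26 − 1.194 = 8.066 mg/L.

DO ≈ 8.07 mg/L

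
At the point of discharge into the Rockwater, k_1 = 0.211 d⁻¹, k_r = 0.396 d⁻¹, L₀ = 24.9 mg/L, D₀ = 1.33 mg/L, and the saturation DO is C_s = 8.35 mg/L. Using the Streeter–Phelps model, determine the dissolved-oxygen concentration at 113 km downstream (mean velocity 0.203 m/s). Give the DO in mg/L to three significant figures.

Travel time t = x/v = 113 km / (0.203 m/s) = 113000 m / 0.203 m/s = 556700 s = 6.443 d.
k_1 L₀/(k_r−k_1) = 0.211×24.9/(0.396−0.211) = 5.254/0.1850 = 28.40 mg/L.
e^(−k_1 t) = e^(−0.211×6.443) = 0.2568; e^(−k_r t) = e^(−0.396×6.443) = 0.07798.
D = 28.40 × (0.2568 − 0.07798) + 1.33 × 0.07798 = 5.079 + 0.1037 = 5.182 mg/L.
DO = C_s − D = 8.35 − 5.182 = 3.168 mg/L.

DO ≈ 3.17 mg/L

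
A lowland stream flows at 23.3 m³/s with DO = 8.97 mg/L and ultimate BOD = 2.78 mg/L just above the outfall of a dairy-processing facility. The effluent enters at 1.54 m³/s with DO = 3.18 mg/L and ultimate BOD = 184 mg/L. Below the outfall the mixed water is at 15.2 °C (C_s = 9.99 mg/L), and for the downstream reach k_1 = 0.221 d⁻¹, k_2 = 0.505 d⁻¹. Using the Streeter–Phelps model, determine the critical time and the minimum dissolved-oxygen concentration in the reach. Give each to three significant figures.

Mixed DO = (23.3×8.97 + 1.54×3.18)/(23.3+1.54) = 213.9/24.84 = 8.611 mg/L.
Mixed L₀ = (23.3×2.78 + 1.54×184)/(24.84) = 348.1/24.84 = 14.02 mg/L.
Initial deficit D₀ = C_s − DO₀ = 9.99 − 8.611 = 1.379 mg/L.
t_c = (1/0.2840) ln[(0.505/0.221)(1 − 1.379×0.2840/(0.221×14.02))] = 3.521 × ln(1.996) = 2.434 d.
D_c = (0.221/0.505) × 14.02 × e^(−0.221×2.434) = 0.4376 × 14.02 × 0.5840 = 3.582 mg/L.
Minimum DO = 9.99 − 3.582 = 6.408 mg/L.

t_c ≈ 2.43 d; minimum DO ≈ 6.41 mg/L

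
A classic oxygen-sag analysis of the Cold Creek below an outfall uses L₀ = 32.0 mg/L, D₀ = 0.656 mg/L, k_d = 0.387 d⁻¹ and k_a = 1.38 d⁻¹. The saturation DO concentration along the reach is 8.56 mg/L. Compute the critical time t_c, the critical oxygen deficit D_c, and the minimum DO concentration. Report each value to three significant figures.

t_c ≈ 1.23 d; D_c ≈ 5.58 mg/L; min DO ≈ 2.98 mg/L

t_c = [1/(k_a−k_d)] ln[(k_a/k_d)(1 − D₀(k_a−k_d)/(k_d L₀))]
= [1/(1.38−0.387)] ln[(1.38/0.387)(1 − 0.656×0.9930/(0.387×32.0))]
= (1/0.9930) ln[3.566 × 0.9474] = 1.007 × ln(3.378) = 1.007 × 1.217 = 1.226 d.
L(t_c) = L₀ e^(−k_d t_c) = 32.0 × 0.6222 = 19.91 mg/L, and at the critical point k_a D_c = k_d L, so D_c = (0.387/1.38) × 19.91 = 5.584 mg/L.
Minimum DO = C_s − D_c = 8.56 − 5.584 = 2.976 mg/L.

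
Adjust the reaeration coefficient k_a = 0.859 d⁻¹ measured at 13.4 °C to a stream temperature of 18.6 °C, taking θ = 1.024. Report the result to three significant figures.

k_a ≈ 0.972 d⁻¹

k_a(T₂) = k_a(T₁) · θ^(T₂−T₁) = 0.859 × 1.024^(18.6−13.4)
= 0.859 × 1.024^5.20 = 0.859 × 1.131 = 0.9717 d⁻¹.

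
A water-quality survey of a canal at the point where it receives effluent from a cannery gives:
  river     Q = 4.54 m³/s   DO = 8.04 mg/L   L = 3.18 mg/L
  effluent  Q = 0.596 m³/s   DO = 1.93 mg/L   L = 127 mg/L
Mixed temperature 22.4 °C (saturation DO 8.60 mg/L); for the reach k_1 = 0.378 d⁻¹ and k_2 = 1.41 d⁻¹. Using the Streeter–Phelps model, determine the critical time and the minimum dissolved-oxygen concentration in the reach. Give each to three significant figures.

Mixed DO = (4.54×8.04 + 0.596×1.93)/(4.54+0.596) = 37.65/5.136 = 7.331 mg/L.
Mixed L₀ = (4.54×3.18 + 0.596×127)/(5.136) = 90.13/5.136 = 17.55 mg/L.
Initial deficit D₀ = C_s − DO₀ = 8.60 − 7.331 = 1.269 mg/L.
t_c = (1/1.032) ln[(1.41/0.378)(1 − 1.269×1.032/(0.378×17.55))] = 0.9690 × ln(2.994) = 1.063 d.
D_c = (0.378/1.41) × 17.55 × e^(−0.378×1.063) = 0.2681 × 17.55 × 0.6692 = 3.148 mg/L.
Minimum DO = 8.60 − 3.148 = 5.452 mg/L.

t_c ≈ 1.06 d; minimum DO ≈ 5.45 mg/L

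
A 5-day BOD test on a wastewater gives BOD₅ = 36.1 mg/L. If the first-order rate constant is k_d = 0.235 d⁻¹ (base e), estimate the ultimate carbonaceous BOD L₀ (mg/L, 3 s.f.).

L₀ ≈ 52.2 mg/L

BOD₅ = L₀(1 − e^(−5k_d)) ⇒ L₀ = BOD₅ / (1 − e^(−5×0.235))
= 36.1 / (1 − 0.3088) = 36.1 / 0.6912 = 52.23 mg/L.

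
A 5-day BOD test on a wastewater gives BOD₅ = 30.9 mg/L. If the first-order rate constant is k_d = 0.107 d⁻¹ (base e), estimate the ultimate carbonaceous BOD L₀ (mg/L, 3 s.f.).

BOD₅ = L₀(1 − e^(−5k_d)) ⇒ L₀ = BOD₅ / (1 − e^(−5×0.107))
= 30.9 / (1 − 0.5857) = 30.9 / 0.4143 = 74.58 mg/L.

L₀ ≈ 74.6 mg/L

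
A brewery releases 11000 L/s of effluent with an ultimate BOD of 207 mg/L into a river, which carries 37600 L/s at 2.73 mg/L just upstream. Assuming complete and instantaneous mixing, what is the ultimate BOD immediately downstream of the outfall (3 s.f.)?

49.0 mg/L

Flow-weighted mixing: C = (Q_r C_r + Q_w C_w)/(Q_r + Q_w)
= (37600×2.73 + 11000×207)/(37600 + 11000) = 2.380×10^6/48600 = 48.96 mg/L.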